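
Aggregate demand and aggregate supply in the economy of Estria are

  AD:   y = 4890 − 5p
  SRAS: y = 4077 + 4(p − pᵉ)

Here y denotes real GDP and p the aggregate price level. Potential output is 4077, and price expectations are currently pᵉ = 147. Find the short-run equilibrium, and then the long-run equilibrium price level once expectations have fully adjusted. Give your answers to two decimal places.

Short run: with pᵉ = 147, SRAS is y = 3489 + 4p. Setting AD = SRAS gives 1401 = 9p, so p = 155.67 and y = 4890 − 5p = 4111.67.
Output 4111.67 is above potential 4077, so over time expected prices rise and SRAS shifts left until y returns to 4077.
Long run: y = 4077 on the AD curve gives 4077 = 4890 − 5p, so p = 162.60.

Short run: p = 155.67, y = 4111.67. Long run: p = 162.60.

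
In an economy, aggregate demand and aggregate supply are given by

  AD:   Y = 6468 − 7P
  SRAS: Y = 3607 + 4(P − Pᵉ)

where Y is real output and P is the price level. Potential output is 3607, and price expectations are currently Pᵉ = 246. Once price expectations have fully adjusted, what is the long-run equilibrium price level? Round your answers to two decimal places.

Long-run P = 408.71

Short run: with Pᵉ = 246, SRAS is Y = 2623 + 4P. Setting AD = SRAS gives 3845 = 11P, so P = 349.55 and Y = 6468 − 7P = 4021.18.
Output 4021.18 is above potential 3607, so over time expected prices rise and SRAS shifts left until Y returns to 3607.
Long run: Y = 3607 on the AD curve gives 3607 = 6468 − 7P, so P = 408.71.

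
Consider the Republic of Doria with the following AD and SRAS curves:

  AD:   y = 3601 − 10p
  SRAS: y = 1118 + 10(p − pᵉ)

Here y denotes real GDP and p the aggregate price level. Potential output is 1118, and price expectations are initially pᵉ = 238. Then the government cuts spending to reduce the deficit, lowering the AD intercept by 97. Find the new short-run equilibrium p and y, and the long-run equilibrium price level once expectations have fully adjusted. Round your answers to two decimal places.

AD shifts left: new AD is y = 3504 − 10p. With pᵉ = 238, SRAS is y = 10p − 1262.
Short run: 3504 − 10p = 10p − 1262 gives 4766 = 20p, so p = 238.30 and y = 3504 − 10p = 1121.00.
y = 1121.00 is above potential 1118; expectations adjust and SRAS shifts left until y = 1118.
Long run: on the new AD curve, 1118 = 3504 − 10p gives p = 238.60.

Short run: p = 238.30, y = 1121.00. Long run: p = 238.60.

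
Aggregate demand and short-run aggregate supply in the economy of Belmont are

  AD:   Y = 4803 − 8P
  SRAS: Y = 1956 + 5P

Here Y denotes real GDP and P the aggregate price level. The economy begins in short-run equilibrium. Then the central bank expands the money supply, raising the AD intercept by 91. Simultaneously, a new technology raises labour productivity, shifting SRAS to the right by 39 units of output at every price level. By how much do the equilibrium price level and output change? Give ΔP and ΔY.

After both shocks: AD is Y = 4894 − 8P and SRAS is Y = 1995 + 5P.
Setting them equal: 2899 = 13P, so P = 223.
Y = 4894 − 8·223 = 3110.
Initially P = 219, Y = 3051, so ΔP = +4 and ΔY = +59.

ΔP = +4, ΔY = +59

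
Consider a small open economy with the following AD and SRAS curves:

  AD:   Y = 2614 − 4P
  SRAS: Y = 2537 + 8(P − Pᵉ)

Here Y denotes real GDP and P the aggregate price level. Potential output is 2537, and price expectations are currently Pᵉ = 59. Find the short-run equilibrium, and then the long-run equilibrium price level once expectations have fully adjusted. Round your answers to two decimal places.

Short run: P = 45.75, Y = 2431.00. Long run: P = 19.25.

Short run: with Pᵉ = 59, SRAS is Y = 2065 + 8P. Setting AD = SRAS gives 549 = 12P, so P = 45.75 and Y = 2614 − 4P = 2431.00.
Output 2431.00 is below potential 2537, so over time expected prices fall and SRAS shifts right until Y returns to 2537.
Long run: Y = 2537 on the AD curve gives 2537 = 2614 − 4P, so P = 19.25.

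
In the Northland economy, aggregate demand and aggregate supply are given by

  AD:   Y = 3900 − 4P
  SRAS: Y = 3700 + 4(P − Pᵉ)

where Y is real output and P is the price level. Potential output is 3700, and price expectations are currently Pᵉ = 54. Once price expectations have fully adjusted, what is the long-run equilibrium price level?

Long-run P = 50

Short run: with Pᵉ = 54, SRAS is Y = 3484 + 4P. Setting AD = SRAS gives 416 = 8P, so P = 52 and Y = 3900 − 4·52 = 3692.
Output 3692 is below potential 3700, so over time expected prices fall and SRAS shifts right until Y returns to 3700.
Long run: Y = 3700 on the AD curve gives 3700 = 3900 − 4P, so P = 50.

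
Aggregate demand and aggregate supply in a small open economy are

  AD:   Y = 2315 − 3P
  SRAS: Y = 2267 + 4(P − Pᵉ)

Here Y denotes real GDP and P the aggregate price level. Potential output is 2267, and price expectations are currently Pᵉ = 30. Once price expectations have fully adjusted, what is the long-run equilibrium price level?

Long-run P = 16

Short run: with Pᵉ = 30, SRAS is Y = 2147 + 4P. Setting AD = SRAS gives 168 = 7P, so P = 24 and Y = 2315 − 3·24 = 2243.
Output 2243 is below potential 2267, so over time expected prices fall and SRAS shifts right until Y returns to 2267.
Long run: Y = 2267 on the AD curve gives 2267 = 2315 − 3P, so P = 16.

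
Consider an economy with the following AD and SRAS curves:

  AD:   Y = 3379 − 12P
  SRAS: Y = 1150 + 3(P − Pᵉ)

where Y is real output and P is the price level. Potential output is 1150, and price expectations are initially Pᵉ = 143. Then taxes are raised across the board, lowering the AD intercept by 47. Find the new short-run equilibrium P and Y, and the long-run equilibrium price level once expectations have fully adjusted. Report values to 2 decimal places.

AD shifts left: new AD is Y = 3332 − 12P. With Pᵉ = 143, SRAS is Y = 721 + 3P.
Short run: 3332 − 12P = 721 + 3P gives 2611 = 15P, so P = 174.07 and Y = 3332 − 12P = 1243.20.
Y = 1243.20 is above potential 1150; expectations adjust and SRAS shifts left until Y = 1150.
Long run: on the new AD curve, 1150 = 3332 − 12P gives P = 181.83.

Short run: P = 174.07, Y = 1243.20. Long run: P = 181.83.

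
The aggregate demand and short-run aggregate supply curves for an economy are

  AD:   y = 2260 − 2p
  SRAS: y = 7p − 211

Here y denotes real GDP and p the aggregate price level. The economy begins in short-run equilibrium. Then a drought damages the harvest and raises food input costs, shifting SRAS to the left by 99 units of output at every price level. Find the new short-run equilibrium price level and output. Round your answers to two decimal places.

p = 285.56, y = 1688.89

This is a negative supply shock: SRAS shifts left.
New SRAS: y = 7p − 310.
Set AD = SRAS: 2260 − 2p = 7p − 310, so 2570 = 9p and p = 285.56.
Substituting into AD, y = 1688.89.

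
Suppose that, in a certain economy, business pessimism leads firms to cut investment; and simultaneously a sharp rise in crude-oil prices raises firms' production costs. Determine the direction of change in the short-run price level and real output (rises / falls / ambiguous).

Price level: ambiguous; output: falls

The first event is a negative demand shock: AD shifts left, which by itself pushes P down and Y down.
The second is an adverse supply shock: SRAS shifts left, which by itself pushes P up and Y down.
The two shocks push P in opposite directions, so the effect on P is ambiguous. Both shocks push Y down, so Y falls.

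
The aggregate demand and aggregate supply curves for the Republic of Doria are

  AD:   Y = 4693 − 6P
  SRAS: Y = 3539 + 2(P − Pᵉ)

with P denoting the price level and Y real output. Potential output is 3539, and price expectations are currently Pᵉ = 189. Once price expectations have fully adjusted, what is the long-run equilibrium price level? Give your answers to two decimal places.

Short run: with Pᵉ = 189, SRAS is Y = 3161 + 2P. Setting AD = SRAS gives 1532 = 8P, so P = 191.50 and Y = 4693 − 6P = 3544.00.
Output 3544.00 is above potential 3539, so over time expected prices rise and SRAS shifts left until Y returns to 3539.
Long run: Y = 3539 on the AD curve gives 3539 = 4693 − 6P, so P = 192.33.

Long-run P = 192.33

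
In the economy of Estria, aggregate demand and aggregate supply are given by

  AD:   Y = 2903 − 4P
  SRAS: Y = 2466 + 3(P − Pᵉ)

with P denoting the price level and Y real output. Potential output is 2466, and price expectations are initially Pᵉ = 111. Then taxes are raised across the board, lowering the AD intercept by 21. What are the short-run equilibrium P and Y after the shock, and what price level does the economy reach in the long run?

AD shifts left: new AD is Y = 2882 − 4P. With Pᵉ = 111, SRAS is Y = 2133 + 3P.
Short run: 2882 − 4P = 2133 + 3P gives 749 = 7P, so P = 107 and Y = 2882 − 4·107 = 2454.
Y = 2454 is below potential 2466; expectations adjust and SRAS shifts right until Y = 2466.
Long run: on the new AD curve, 2466 = 2882 − 4P gives P = 104.

Short run: P = 107, Y = 2454. Long run: P = 104.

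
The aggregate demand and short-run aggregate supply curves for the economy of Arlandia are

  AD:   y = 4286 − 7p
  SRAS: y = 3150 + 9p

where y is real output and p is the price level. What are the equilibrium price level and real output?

Set AD = SRAS: 4286 − 7p = 3150 + 9p, so 1136 = 16p and p = 71.
Then y = 4286 − 7·71 = 3789.

p = 71, y = 3789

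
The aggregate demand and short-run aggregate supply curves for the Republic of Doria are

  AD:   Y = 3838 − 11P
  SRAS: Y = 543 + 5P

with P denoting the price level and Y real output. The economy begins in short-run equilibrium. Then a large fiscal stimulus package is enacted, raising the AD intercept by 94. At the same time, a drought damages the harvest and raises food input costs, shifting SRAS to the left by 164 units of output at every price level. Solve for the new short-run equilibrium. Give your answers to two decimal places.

After both shocks: AD is Y = 3932 − 11P and SRAS is Y = 379 + 5P.
Setting them equal: 3553 = 16P, so P = 222.06.
Substituting into AD, Y = 1489.31.

P = 222.06, Y = 1489.31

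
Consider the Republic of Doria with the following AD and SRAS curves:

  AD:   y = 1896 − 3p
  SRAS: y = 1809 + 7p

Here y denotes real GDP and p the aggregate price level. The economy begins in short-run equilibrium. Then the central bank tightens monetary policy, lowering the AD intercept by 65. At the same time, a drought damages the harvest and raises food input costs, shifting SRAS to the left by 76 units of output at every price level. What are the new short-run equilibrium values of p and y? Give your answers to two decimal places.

After both shocks: AD is y = 1831 − 3p and SRAS is y = 1733 + 7p.
Setting them equal: 98 = 10p, so p = 9.80.
Substituting into AD, y = 1801.60.

p = 9.80, y = 1801.60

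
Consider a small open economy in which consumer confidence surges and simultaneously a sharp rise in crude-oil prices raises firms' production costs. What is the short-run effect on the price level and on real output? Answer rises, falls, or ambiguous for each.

The first event is a positive demand shock: AD shifts right, which by itself pushes P up and Y up.
The second is an adverse supply shock: SRAS shifts left, which by itself pushes P up and Y down.
Both shocks push P up, so P rises. The two shocks push Y in opposite directions, so the effect on Y is ambiguous.

Price level: rises; output: ambiguous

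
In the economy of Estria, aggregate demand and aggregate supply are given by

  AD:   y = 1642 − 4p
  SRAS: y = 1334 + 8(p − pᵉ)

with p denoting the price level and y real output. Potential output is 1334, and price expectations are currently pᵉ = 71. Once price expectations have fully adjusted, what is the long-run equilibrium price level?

Short run: with pᵉ = 71, SRAS is y = 766 + 8p. Setting AD = SRAS gives 876 = 12p, so p = 73 and y = 1642 − 4·73 = 1350.
Output 1350 is above potential 1334, so over time expected prices rise and SRAS shifts left until y returns to 1334.
Long run: y = 1334 on the AD curve gives 1334 = 1642 − 4p, so p = 77.

Long-run p = 77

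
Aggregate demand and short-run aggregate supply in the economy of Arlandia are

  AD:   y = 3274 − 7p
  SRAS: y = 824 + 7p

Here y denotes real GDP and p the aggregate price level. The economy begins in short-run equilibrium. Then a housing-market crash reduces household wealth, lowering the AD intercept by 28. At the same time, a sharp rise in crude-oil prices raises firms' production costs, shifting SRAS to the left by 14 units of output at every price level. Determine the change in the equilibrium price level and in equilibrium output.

Δp = -1, Δy = -21

After both shocks: AD is y = 3246 − 7p and SRAS is y = 810 + 7p.
Setting them equal: 2436 = 14p, so p = 174.
y = 3246 − 7·174 = 2028.
Initially p = 175, y = 2049, so Δp = -1 and Δy = -21.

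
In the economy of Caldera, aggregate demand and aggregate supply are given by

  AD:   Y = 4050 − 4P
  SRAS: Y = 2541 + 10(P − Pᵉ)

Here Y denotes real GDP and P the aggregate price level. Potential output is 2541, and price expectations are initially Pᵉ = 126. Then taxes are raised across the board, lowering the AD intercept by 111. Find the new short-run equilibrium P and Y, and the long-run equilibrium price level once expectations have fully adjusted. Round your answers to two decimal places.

AD shifts left: new AD is Y = 3939 − 4P. With Pᵉ = 126, SRAS is Y = 1281 + 10P.
Short run: 3939 − 4P = 1281 + 10P gives 2658 = 14P, so P = 189.86 and Y = 3939 − 4P = 3179.57.
Y = 3179.57 is above potential 2541; expectations adjust and SRAS shifts left until Y = 2541.
Long run: on the new AD curve, 2541 = 3939 − 4P gives P = 349.50.

Short run: P = 189.86, Y = 3179.57. Long run: P = 349.50.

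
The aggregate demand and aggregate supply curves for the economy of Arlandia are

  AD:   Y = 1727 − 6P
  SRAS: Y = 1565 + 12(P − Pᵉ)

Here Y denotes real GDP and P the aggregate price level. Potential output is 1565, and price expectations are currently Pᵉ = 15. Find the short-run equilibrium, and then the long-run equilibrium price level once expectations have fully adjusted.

Short run: with Pᵉ = 15, SRAS is Y = 1385 + 12P. Setting AD = SRAS gives 342 = 18P, so P = 19 and Y = 1727 − 6·19 = 1613.
Output 1613 is above potential 1565, so over time expected prices rise and SRAS shifts left until Y returns to 1565.
Long run: Y = 1565 on the AD curve gives 1565 = 1727 − 6P, so P = 27.

Short run: P = 19, Y = 1613. Long run: P = 27.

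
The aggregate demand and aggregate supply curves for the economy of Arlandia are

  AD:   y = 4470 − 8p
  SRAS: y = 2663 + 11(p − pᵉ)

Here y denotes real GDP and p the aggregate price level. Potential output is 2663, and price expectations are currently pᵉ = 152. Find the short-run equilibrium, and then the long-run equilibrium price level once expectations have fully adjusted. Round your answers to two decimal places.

Short run: p = 183.11, y = 3005.16. Long run: p = 225.88.

Short run: with pᵉ = 152, SRAS is y = 991 + 11p. Setting AD = SRAS gives 3479 = 19p, so p = 183.11 and y = 4470 − 8p = 3005.16.
Output 3005.16 is above potential 2663, so over time expected prices rise and SRAS shifts left until y returns to 2663.
Long run: y = 2663 on the AD curve gives 2663 = 4470 − 8p, so p = 225.88.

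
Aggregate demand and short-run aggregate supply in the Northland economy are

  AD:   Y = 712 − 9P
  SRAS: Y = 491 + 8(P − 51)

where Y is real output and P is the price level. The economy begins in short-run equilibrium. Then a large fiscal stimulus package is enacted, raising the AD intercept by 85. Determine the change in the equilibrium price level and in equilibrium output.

ΔP = +5, ΔY = +40

This is a positive demand shock: AD shifts right.
New AD: Y = 797 − 9P.
SRAS can be written Y = 83 + 8P.
Set AD = SRAS: 797 − 9P = 83 + 8P, so 714 = 17P and P = 42.
Y = 797 − 9·42 = 419.
Initially P = 37, Y = 379, so ΔP = +5 and ΔY = +40.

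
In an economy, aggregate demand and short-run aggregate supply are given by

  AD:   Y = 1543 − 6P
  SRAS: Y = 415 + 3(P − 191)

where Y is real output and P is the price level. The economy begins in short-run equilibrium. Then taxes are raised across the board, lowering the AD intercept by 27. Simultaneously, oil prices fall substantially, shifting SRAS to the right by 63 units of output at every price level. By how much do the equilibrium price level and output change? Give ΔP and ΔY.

After both shocks: AD is Y = 1516 − 6P and SRAS is Y = 3P − 95.
Setting them equal: 1611 = 9P, so P = 179.
Y = 1516 − 6·179 = 442.
Initially P = 189, Y = 409, so ΔP = -10 and ΔY = +33.

ΔP = -10, ΔY = +33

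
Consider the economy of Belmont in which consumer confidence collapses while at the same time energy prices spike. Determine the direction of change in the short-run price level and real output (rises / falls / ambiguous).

The first event is a negative demand shock: AD shifts left, which by itself pushes P down and Y down.
The second is an adverse supply shock: SRAS shifts left, which by itself pushes P up and Y down.
The two shocks push P in opposite directions, so the effect on P is ambiguous. Both shocks push Y down, so Y falls.

Price level: ambiguous; output: falls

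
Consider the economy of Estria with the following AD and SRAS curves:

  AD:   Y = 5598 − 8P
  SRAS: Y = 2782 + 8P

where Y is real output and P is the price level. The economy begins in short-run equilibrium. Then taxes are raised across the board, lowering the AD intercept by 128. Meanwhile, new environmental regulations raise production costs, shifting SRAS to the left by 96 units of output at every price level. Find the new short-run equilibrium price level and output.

After both shocks: AD is Y = 5470 − 8P and SRAS is Y = 2686 + 8P.
Setting them equal: 2784 = 16P, so P = 174.
Y = 5470 − 8·174 = 4078.

P = 174, Y = 4078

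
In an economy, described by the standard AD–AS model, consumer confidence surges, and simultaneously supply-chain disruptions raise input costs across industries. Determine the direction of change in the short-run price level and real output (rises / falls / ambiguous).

Price level: rises; output: ambiguous

The first event is a positive demand shock: AD shifts right, which by itself pushes P up and Y up.
The second is an adverse supply shock: SRAS shifts left, which by itself pushes P up and Y down.
Both shocks push P up, so P rises. The two shocks push Y in opposite directions, so the effect on Y is ambiguous.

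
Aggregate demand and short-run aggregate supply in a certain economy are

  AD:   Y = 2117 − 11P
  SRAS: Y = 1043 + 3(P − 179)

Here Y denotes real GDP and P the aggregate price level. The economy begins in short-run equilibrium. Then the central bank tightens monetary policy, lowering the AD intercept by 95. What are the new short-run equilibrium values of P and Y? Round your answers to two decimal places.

This is a negative demand shock: AD shifts left.
New AD: Y = 2022 − 11P.
SRAS can be written Y = 506 + 3P.
Set AD = SRAS: 2022 − 11P = 506 + 3P, so 1516 = 14P and P = 108.29.
Substituting into AD, Y = 830.86.

P = 108.29, Y = 830.86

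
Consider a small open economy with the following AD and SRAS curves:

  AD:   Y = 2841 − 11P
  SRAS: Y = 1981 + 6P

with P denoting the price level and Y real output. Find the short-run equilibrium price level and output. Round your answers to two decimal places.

P = 50.59, Y = 2284.53

Set AD = SRAS: 2841 − 11P = 1981 + 6P, so 860 = 17P and P = 50.59.
Substituting into AD, Y = 2841 − 11P = 2284.53.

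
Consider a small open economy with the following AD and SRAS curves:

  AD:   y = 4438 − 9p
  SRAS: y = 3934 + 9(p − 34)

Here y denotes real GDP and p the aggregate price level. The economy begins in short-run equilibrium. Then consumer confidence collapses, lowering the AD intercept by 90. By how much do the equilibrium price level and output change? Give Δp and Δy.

Δp = -5, Δy = -45

This is a negative demand shock: AD shifts left.
New AD: y = 4348 − 9p.
SRAS can be written y = 3628 + 9p.
Set AD = SRAS: 4348 − 9p = 3628 + 9p, so 720 = 18p and p = 40.
y = 4348 − 9·40 = 3988.
Initially p = 45, y = 4033, so Δp = -5 and Δy = -45.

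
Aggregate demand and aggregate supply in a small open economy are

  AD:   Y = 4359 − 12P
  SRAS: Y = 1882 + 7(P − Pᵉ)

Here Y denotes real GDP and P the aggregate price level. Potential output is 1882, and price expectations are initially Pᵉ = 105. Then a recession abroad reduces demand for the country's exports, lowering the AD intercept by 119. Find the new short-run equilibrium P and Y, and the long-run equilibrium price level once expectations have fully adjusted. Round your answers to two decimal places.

AD shifts left: new AD is Y = 4240 − 12P. With Pᵉ = 105, SRAS is Y = 1147 + 7P.
Short run: 4240 − 12P = 1147 + 7P gives 3093 = 19P, so P = 162.79 and Y = 4240 − 12P = 2286.53.
Y = 2286.53 is above potential 1882; expectations adjust and SRAS shifts left until Y = 1882.
Long run: on the new AD curve, 1882 = 4240 − 12P gives P = 196.50.

Short run: P = 162.79, Y = 2286.53. Long run: P = 196.50.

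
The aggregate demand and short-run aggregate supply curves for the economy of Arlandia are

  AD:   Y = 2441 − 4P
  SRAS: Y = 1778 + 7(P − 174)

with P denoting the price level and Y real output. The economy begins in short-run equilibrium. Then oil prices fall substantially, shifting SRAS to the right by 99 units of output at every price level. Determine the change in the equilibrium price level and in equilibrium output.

This is a positive supply shock: SRAS shifts right.
New SRAS: Y = 659 + 7P.
Set AD = SRAS: 2441 − 4P = 659 + 7P, so 1782 = 11P and P = 162.
Y = 2441 − 4·162 = 1793.
Initially P = 171, Y = 1757, so ΔP = -9 and ΔY = +36.

ΔP = -9, ΔY = +36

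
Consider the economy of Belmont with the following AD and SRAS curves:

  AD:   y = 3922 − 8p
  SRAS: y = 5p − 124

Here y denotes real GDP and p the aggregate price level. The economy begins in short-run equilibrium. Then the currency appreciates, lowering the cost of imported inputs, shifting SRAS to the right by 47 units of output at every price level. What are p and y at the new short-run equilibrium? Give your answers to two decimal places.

p = 307.62, y = 1461.08

This is a positive supply shock: SRAS shifts right.
New SRAS: y = 5p − 77.
Set AD = SRAS: 3922 − 8p = 5p − 77, so 3999 = 13p and p = 307.62.
Substituting into AD, y = 1461.08.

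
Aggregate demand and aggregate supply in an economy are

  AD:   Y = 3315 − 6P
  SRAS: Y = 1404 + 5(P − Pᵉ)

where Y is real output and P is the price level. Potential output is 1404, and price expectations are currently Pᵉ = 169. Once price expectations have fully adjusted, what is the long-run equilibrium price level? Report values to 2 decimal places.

Long-run P = 318.50

Short run: with Pᵉ = 169, SRAS is Y = 559 + 5P. Setting AD = SRAS gives 2756 = 11P, so P = 250.55 and Y = 3315 − 6P = 1811.73.
Output 1811.73 is above potential 1404, so over time expected prices rise and SRAS shifts left until Y returns to 1404.
Long run: Y = 1404 on the AD curve gives 1404 = 3315 − 6P, so P = 318.50.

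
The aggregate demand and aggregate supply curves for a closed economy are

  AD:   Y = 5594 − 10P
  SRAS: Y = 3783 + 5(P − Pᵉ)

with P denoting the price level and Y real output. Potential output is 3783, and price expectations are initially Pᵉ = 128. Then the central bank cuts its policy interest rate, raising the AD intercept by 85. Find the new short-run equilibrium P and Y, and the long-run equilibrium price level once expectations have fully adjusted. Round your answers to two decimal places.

AD shifts right: new AD is Y = 5679 − 10P. With Pᵉ = 128, SRAS is Y = 3143 + 5P.
Short run: 5679 − 10P = 3143 + 5P gives 2536 = 15P, so P = 169.07 and Y = 5679 − 10P = 3988.33.
Y = 3988.33 is above potential 3783; expectations adjust and SRAS shifts left until Y = 3783.
Long run: on the new AD curve, 3783 = 5679 − 10P gives P = 189.60.

Short run: P = 169.07, Y = 3988.33. Long run: P = 189.60.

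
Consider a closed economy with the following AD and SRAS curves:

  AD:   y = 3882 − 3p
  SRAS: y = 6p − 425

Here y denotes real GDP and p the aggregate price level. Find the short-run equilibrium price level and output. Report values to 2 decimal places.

p = 478.56, y = 2446.33

Set AD = SRAS: 3882 − 3p = 6p − 425, so 4307 = 9p and p = 478.56.
Substituting into AD, y = 3882 − 3p = 2446.33.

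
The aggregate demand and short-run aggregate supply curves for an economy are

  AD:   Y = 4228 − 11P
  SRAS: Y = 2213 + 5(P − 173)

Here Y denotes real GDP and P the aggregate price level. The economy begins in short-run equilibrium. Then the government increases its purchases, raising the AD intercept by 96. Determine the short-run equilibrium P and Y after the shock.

This is a positive demand shock: AD shifts right.
New AD: Y = 4324 − 11P.
SRAS can be written Y = 1348 + 5P.
Set AD = SRAS: 4324 − 11P = 1348 + 5P, so 2976 = 16P and P = 186.
Y = 4324 − 11·186 = 2278.

P = 186, Y = 2278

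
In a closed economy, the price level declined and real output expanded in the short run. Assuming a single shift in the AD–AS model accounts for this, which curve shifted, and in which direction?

P fell and Y rose. An AD shift moves P and Y in the same direction; an SRAS shift moves them in opposite directions.
Here P and Y moved in opposite directions, so the SRAS curve shifted.
Since Y rose, SRAS shifted right.

SRAS shifted right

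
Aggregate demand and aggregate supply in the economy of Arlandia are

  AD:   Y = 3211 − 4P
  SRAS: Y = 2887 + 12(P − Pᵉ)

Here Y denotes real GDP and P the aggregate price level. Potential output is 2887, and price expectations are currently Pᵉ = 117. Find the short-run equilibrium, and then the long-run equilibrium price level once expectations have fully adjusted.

Short run: with Pᵉ = 117, SRAS is Y = 1483 + 12P. Setting AD = SRAS gives 1728 = 16P, so P = 108 and Y = 3211 − 4·108 = 2779.
Output 2779 is below potential 2887, so over time expected prices fall and SRAS shifts right until Y returns to 2887.
Long run: Y = 2887 on the AD curve gives 2887 = 3211 − 4P, so P = 81.

Short run: P = 108, Y = 2779. Long run: P = 81.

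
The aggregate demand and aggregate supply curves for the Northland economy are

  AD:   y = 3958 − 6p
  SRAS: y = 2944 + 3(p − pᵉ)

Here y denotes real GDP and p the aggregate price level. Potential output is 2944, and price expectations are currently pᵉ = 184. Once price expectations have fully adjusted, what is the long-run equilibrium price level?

Long-run p = 169

Short run: with pᵉ = 184, SRAS is y = 2392 + 3p. Setting AD = SRAS gives 1566 = 9p, so p = 174 and y = 3958 − 6·174 = 2914.
Output 2914 is below potential 2944, so over time expected prices fall and SRAS shifts right until y returns to 2944.
Long run: y = 2944 on the AD curve gives 2944 = 3958 − 6p, so p = 169.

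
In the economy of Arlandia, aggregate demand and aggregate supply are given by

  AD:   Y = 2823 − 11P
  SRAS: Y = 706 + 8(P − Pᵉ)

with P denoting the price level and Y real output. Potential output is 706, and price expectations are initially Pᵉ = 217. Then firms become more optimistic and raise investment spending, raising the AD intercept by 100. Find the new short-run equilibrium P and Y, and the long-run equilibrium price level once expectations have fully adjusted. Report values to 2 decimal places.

AD shifts right: new AD is Y = 2923 − 11P. With Pᵉ = 217, SRAS is Y = 8P − 1030.
Short run: 2923 − 11P = 8P − 1030 gives 3953 = 19P, so P = 208.05 and Y = 2923 − 11P = 634.42.
Y = 634.42 is below potential 706; expectations adjust and SRAS shifts right until Y = 706.
Long run: on the new AD curve, 706 = 2923 − 11P gives P = 201.55.

Short run: P = 208.05, Y = 634.42. Long run: P = 201.55.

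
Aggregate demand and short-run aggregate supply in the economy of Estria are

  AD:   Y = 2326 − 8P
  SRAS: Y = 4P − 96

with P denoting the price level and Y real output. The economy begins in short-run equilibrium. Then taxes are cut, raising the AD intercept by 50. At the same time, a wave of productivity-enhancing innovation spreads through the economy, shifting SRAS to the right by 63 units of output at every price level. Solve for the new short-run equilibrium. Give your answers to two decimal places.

P = 200.75, Y = 770.00

After both shocks: AD is Y = 2376 − 8P and SRAS is Y = 4P − 33.
Setting them equal: 2409 = 12P, so P = 200.75.
Substituting into AD, Y = 770.00.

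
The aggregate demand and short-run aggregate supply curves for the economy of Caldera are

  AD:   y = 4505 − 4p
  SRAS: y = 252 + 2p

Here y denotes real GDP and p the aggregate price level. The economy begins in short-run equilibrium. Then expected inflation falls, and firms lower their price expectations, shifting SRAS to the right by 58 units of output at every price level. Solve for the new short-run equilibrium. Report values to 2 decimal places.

This is a positive supply shock: SRAS shifts right.
New SRAS: y = 310 + 2p.
Set AD = SRAS: 4505 − 4p = 310 + 2p, so 4195 = 6p and p = 699.17.
Substituting into AD, y = 1708.33.

p = 699.17, y = 1708.33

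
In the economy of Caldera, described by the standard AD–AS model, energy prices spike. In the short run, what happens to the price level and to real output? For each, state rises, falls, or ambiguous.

This is an adverse supply shock: SRAS shifts left.
Moving along the downward-sloping AD curve, P rises and Y falls.

Price level: rises; output: falls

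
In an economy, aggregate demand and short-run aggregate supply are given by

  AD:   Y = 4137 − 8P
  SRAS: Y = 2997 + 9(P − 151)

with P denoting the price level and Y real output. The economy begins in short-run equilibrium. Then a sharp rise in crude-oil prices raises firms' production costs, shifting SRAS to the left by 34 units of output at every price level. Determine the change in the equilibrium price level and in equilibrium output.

ΔP = +2, ΔY = -16

This is a negative supply shock: SRAS shifts left.
New SRAS: Y = 1604 + 9P.
Set AD = SRAS: 4137 − 8P = 1604 + 9P, so 2533 = 17P and P = 149.
Y = 4137 − 8·149 = 2945.
Initially P = 147, Y = 2961, so ΔP = +2 and ΔY = -16.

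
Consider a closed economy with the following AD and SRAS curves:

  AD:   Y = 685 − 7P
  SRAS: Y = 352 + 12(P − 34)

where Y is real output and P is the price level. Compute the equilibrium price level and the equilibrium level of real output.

P = 39, Y = 412

Write SRAS as Y = 352 + 12P − 408 = 12P − 56.
Set AD = SRAS: 685 − 7P = 12P − 56, so 741 = 19P and P = 39.
Then Y = 685 − 7·39 = 412.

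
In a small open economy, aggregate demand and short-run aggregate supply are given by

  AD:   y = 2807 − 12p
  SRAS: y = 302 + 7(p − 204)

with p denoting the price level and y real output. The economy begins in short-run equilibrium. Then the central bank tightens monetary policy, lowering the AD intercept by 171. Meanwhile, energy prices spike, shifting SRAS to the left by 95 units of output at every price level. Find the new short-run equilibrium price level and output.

After both shocks: AD is y = 2636 − 12p and SRAS is y = 7p − 1221.
Setting them equal: 3857 = 19p, so p = 203.
y = 2636 − 12·203 = 200.

p = 203, y = 200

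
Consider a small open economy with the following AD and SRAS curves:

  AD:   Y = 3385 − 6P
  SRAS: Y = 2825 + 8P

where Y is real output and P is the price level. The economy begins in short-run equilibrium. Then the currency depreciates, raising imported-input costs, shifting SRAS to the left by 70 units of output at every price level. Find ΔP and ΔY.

ΔP = +5, ΔY = -30

This is a negative supply shock: SRAS shifts left.
New SRAS: Y = 2755 + 8P.
Set AD = SRAS: 3385 − 6P = 2755 + 8P, so 630 = 14P and P = 45.
Y = 3385 − 6·45 = 3115.
Initially P = 40, Y = 3145, so ΔP = +5 and ΔY = -30.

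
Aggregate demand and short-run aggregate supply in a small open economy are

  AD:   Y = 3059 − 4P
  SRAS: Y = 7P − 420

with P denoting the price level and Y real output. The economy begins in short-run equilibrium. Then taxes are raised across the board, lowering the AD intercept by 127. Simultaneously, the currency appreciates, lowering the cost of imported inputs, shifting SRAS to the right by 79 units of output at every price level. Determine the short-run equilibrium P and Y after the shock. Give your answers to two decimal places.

After both shocks: AD is Y = 2932 − 4P and SRAS is Y = 7P − 341.
Setting them equal: 3273 = 11P, so P = 297.55.
Substituting into AD, Y = 1741.82.

P = 297.55, Y = 1741.82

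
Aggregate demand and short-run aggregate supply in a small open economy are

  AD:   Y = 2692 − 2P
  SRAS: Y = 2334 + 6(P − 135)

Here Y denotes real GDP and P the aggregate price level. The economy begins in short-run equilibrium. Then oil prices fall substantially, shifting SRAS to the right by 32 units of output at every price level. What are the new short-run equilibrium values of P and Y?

This is a positive supply shock: SRAS shifts right.
New SRAS: Y = 1556 + 6P.
Set AD = SRAS: 2692 − 2P = 1556 + 6P, so 1136 = 8P and P = 142.
Y = 2692 − 2·142 = 2408.

P = 142, Y = 2408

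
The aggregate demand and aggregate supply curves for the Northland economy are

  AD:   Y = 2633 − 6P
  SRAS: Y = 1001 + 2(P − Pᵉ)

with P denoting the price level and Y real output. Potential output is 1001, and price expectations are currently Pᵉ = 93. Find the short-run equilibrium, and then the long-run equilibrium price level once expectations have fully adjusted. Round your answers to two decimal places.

Short run: P = 227.25, Y = 1269.50. Long run: P = 272.00.

Short run: with Pᵉ = 93, SRAS is Y = 815 + 2P. Setting AD = SRAS gives 1818 = 8P, so P = 227.25 and Y = 2633 − 6P = 1269.50.
Output 1269.50 is above potential 1001, so over time expected prices rise and SRAS shifts left until Y returns to 1001.
Long run: Y = 1001 on the AD curve gives 1001 = 2633 − 6P, so P = 272.00.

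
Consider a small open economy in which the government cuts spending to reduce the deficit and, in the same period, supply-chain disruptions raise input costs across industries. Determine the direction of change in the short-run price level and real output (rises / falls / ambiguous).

Price level: ambiguous; output: falls

The first event is a negative demand shock: AD shifts left, which by itself pushes P down and Y down.
The second is an adverse supply shock: SRAS shifts left, which by itself pushes P up and Y down.
The two shocks push P in opposite directions, so the effect on P is ambiguous. Both shocks push Y down, so Y falls.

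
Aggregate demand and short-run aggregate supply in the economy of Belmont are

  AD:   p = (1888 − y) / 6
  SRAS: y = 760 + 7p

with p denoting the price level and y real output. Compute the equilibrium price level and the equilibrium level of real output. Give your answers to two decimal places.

Rearrange AD to y = 1888 − 6p.
Set AD = SRAS: 1888 − 6p = 760 + 7p, so 1128 = 13p and p = 86.77.
Substituting into AD, y = 1888 − 6p = 1367.38.

p = 86.77, y = 1367.38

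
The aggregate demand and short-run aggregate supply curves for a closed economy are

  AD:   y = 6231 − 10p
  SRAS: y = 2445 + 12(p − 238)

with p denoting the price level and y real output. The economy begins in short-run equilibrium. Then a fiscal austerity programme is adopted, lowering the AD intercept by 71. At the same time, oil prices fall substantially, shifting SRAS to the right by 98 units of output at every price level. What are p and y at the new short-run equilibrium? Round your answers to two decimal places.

After both shocks: AD is y = 6160 − 10p and SRAS is y = 12p − 313.
Setting them equal: 6473 = 22p, so p = 294.23.
Substituting into AD, y = 3217.73.

p = 294.23, y = 3217.73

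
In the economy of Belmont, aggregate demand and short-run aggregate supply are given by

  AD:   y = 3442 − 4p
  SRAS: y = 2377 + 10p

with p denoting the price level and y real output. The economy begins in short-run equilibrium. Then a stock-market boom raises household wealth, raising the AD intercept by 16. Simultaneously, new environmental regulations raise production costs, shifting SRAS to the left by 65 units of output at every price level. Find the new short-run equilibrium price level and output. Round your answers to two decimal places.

After both shocks: AD is y = 3458 − 4p and SRAS is y = 2312 + 10p.
Setting them equal: 1146 = 14p, so p = 81.86.
Substituting into AD, y = 3130.57.

p = 81.86, y = 3130.57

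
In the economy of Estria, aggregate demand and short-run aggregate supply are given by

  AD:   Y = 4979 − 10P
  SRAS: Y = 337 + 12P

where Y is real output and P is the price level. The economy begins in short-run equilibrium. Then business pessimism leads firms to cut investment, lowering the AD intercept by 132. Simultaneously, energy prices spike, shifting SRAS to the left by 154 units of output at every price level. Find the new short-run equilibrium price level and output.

After both shocks: AD is Y = 4847 − 10P and SRAS is Y = 183 + 12P.
Setting them equal: 4664 = 22P, so P = 212.
Y = 4847 − 10·212 = 2727.

P = 212, Y = 2727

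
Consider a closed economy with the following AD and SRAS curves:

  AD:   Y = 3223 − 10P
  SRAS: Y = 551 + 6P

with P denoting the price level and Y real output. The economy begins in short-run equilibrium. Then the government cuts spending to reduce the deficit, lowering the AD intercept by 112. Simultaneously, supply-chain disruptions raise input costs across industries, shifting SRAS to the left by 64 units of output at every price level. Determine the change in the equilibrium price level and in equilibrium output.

After both shocks: AD is Y = 3111 − 10P and SRAS is Y = 487 + 6P.
Setting them equal: 2624 = 16P, so P = 164.
Y = 3111 − 10·164 = 1471.
Initially P = 167, Y = 1553, so ΔP = -3 and ΔY = -82.

ΔP = -3, ΔY = -82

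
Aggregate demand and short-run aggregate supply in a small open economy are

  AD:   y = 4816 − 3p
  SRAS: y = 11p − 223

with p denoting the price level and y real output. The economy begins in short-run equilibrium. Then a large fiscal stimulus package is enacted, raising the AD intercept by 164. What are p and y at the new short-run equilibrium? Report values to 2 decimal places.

This is a positive demand shock: AD shifts right.
New AD: y = 4980 − 3p.
Set AD = SRAS: 4980 − 3p = 11p − 223, so 5203 = 14p and p = 371.64.
Substituting into AD, y = 3865.07.

p = 371.64, y = 3865.07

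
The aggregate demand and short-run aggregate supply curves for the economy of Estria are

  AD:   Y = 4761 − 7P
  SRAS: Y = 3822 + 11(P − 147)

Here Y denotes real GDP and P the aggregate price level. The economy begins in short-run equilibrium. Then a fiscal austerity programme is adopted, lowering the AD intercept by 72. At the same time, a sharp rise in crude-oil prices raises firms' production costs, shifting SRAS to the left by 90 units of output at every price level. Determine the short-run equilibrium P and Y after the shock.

P = 143, Y = 3688

After both shocks: AD is Y = 4689 − 7P and SRAS is Y = 2115 + 11P.
Setting them equal: 2574 = 18P, so P = 143.
Y = 4689 − 7·143 = 3688.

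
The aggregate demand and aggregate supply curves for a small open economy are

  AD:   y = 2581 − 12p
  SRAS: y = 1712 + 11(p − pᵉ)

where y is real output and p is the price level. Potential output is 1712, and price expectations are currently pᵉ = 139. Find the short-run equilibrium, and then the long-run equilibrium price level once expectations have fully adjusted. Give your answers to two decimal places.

Short run: p = 104.26, y = 1329.87. Long run: p = 72.42.

Short run: with pᵉ = 139, SRAS is y = 183 + 11p. Setting AD = SRAS gives 2398 = 23p, so p = 104.26 and y = 2581 − 12p = 1329.87.
Output 1329.87 is below potential 1712, so over time expected prices fall and SRAS shifts right until y returns to 1712.
Long run: y = 1712 on the AD curve gives 1712 = 2581 − 12p, so p = 72.42.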